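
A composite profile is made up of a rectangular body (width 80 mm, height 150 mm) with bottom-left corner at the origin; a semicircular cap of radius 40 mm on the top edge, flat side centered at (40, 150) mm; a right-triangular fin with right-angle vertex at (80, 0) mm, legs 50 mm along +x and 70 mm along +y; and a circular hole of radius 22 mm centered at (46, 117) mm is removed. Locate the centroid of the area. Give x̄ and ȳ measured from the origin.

x̄ = 46.11 mm, ȳ = 80.21 mm

rectangular body: A = 80 × 150 = 12000.00, centroid at (40.00, 75.00).
semicircular top: A = ½π·40² = 2513.27, centroid at (40.00, 166.98).
triangular fin: A = ½·50·70 = 1750.00, centroid at (96.67, 23.33).
hole: A = −π·22² = -1520.53, centroid at (46.00, 117.00).
ΣA = 14742.74 mm²
ΣAx̄ = (12000.00)(40.00) + (2513.27)(40.00) + (1750.00)(96.67) + (-1520.53)(46.00) = 679753.21 mm³
ΣAȳ = (12000.00)(75.00) + (2513.27)(166.98) + (1750.00)(23.33) + (-1520.53)(117.00) = 1182589.01 mm³
x̄ = 679753.21 / 14742.74 = 46.11 mm
ȳ = 1182589.01 / 14742.74 = 80.21 mm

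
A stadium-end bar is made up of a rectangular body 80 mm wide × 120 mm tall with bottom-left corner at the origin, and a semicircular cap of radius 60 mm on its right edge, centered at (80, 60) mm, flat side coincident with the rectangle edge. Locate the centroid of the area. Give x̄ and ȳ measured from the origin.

rectangular body: A = 80 × 120 = 9600.00, centroid at (40.00, 60.00).
semicircular end: A = ½π·60² = 5654.87, centroid at (105.46, 60.00).
ΣA = 15254.87 mm²
ΣAx̄ = (9600.00)(40.00) + (5654.87)(105.46) = 980389.34 mm³
ΣAȳ = (9600.00)(60.00) + (5654.87)(60.00) = 915292.01 mm³
x̄ = 980389.34 / 15254.87 = 64.27 mm
ȳ = 915292.01 / 15254.87 = 60.00 mm

x̄ = 64.27 mm, ȳ = 60.00 mm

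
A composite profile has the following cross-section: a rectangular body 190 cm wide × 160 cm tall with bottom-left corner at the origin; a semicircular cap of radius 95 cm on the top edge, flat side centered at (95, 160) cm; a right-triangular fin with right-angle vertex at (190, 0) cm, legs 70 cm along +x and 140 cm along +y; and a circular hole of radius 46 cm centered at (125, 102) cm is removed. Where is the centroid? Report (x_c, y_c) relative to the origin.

x_c = 103.88 cm, y_c = 112.60 cm

rectangular body: A = 190 × 160 = 30400.00, centroid at (95.00, 80.00).
semicircular top: A = ½π·95² = 14176.44, centroid at (95.00, 200.32).
triangular fin: A = ½·70·140 = 4900.00, centroid at (213.33, 46.67).
hole: A = −π·46² = -6647.61, centroid at (125.00, 102.00).
ΣA = 42828.83 cm², ΣAx_c = 4449143.58 cm³, ΣAy_c = 4822423.67 cm³.
x_c = 4449143.58/42828.83 = 103.88 cm; y_c = 4822423.67/42828.83 = 112.60 cm.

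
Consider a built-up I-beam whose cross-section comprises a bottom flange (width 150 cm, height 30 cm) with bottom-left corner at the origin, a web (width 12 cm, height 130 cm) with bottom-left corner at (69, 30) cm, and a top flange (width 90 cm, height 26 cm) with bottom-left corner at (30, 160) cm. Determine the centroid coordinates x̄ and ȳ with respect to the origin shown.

bottom flange: A = 150 × 30 = 4500.00, centroid at (75.00, 15.00).
web: A = 12 × 130 = 1560.00, centroid at (75.00, 95.00).
top flange: A = 90 × 26 = 2340.00, centroid at (75.00, 173.00).
ΣA = 8400.00 cm², ΣAx̄ = 630000.00 cm³, ΣAȳ = 620520.00 cm³.
x̄ = 630000.00/8400.00 = 75.00 cm; ȳ = 620520.00/8400.00 = 73.87 cm.

x̄ = 75.00 cm, ȳ = 73.87 cm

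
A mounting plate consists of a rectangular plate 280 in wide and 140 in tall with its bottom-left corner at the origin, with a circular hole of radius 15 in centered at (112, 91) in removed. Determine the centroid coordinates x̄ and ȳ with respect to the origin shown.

plate: A = 280 × 140 = 39200.00, centroid at (140.00, 70.00).
hole: A = −π·15² = -706.86, centroid at (112.00, 91.00).
ΣA = 38493.14 in², ΣAx̄ = 5408831.87 in³, ΣAȳ = 2679675.89 in³.
x̄ = 5408831.87/38493.14 = 140.51 in; ȳ = 2679675.89/38493.14 = 69.61 in.

x̄ = 140.51 in, ȳ = 69.61 in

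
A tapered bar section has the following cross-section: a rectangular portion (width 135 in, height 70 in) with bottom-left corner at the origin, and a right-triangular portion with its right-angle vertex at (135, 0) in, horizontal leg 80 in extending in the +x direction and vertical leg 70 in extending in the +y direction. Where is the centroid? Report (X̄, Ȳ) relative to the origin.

X̄ = 89.02 in, Ȳ = 32.33 in

rectangular portion: A = 135 × 70 = 9450.00, centroid at (67.50, 35.00).
triangular portion: A = ½·80·70 = 2800.00, centroid at (161.67, 23.33).
ΣA = 12250.00 in²
ΣAX̄ = (9450.00)(67.50) + (2800.00)(161.67) = 1090541.67 in³
ΣAȲ = (9450.00)(35.00) + (2800.00)(23.33) = 396083.33 in³
X̄ = 1090541.67 / 12250.00 = 89.02 in
Ȳ = 396083.33 / 12250.00 = 32.33 in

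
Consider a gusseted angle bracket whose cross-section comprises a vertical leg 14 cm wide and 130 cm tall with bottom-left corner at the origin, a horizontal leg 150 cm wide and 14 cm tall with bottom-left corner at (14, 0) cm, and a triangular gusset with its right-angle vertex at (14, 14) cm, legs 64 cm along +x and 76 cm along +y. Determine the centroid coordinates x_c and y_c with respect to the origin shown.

x_c = 44.96 cm, y_c = 36.00 cm

vertical leg: A = 14 × 130 = 1820.00, centroid at (7.00, 65.00).
horizontal leg: A = 150 × 14 = 2100.00, centroid at (89.00, 7.00).
gusset: A = ½·64·76 = 2432.00, centroid at (35.33, 39.33).
ΣA = 6352.00 cm²
ΣAx_c = (1820.00)(7.00) + (2100.00)(89.00) + (2432.00)(35.33) = 285570.67 cm³
ΣAy_c = (1820.00)(65.00) + (2100.00)(7.00) + (2432.00)(39.33) = 228658.67 cm³
x_c = 285570.67 / 6352.00 = 44.96 cm
y_c = 228658.67 / 6352.00 = 36.00 cm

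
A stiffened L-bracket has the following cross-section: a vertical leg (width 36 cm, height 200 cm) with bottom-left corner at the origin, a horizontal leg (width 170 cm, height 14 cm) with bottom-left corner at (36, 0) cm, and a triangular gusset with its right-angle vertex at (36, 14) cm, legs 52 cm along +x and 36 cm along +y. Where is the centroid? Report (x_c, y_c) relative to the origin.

x_c = 44.46 cm, y_c = 72.37 cm

vertical leg: A = 36 × 200 = 7200.00, centroid at (18.00, 100.00).
horizontal leg: A = 170 × 14 = 2380.00, centroid at (121.00, 7.00).
gusset: A = ½·52·36 = 936.00, centroid at (53.33, 26.00).
ΣA = 10516.00 cm², ΣAx_c = 467500.00 cm³, ΣAy_c = 760996.00 cm³.
x_c = 467500.00/10516.00 = 44.46 cm; y_c = 760996.00/10516.00 = 72.37 cm.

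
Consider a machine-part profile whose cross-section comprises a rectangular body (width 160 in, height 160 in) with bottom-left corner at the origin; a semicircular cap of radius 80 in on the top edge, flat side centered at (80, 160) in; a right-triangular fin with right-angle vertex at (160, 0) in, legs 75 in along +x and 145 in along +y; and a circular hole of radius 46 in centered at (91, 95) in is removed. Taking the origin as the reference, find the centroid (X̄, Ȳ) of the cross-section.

X̄ = 94.45 in, Ȳ = 105.37 in

Part | A | x̄ᵢ | ȳᵢ | A·x̄ᵢ | A·ȳᵢ
rectangular body | 25600.00 | 80.00 | 80.00 | 2048000.00 | 2048000.00
semicircular top | 10053.10 | 80.00 | 193.95 | 804247.72 | 1949828.77
triangular fin | 5437.50 | 185.00 | 48.33 | 1005937.50 | 262812.50
hole | -6647.61 | 91.00 | 95.00 | -604932.52 | -631522.96
Σ | 34442.99 |  |  | 3253252.70 | 3629118.32
X̄ = 3253252.70 / 34442.99 = 94.45 in
Ȳ = 3629118.32 / 34442.99 = 105.37 in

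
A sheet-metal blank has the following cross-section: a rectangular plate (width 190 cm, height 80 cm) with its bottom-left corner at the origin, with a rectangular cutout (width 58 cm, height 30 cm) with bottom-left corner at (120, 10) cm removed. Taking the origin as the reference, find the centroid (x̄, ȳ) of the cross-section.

Part | A | x̄ᵢ | ȳᵢ | A·x̄ᵢ | A·ȳᵢ
plate | 15200.00 | 95.00 | 40.00 | 1444000.00 | 608000.00
hole | -1740.00 | 149.00 | 25.00 | -259260.00 | -43500.00
Σ | 13460.00 |  |  | 1184740.00 | 564500.00
x̄ = 1184740.00 / 13460.00 = 88.02 cm
ȳ = 564500.00 / 13460.00 = 41.94 cm

x̄ = 88.02 cm, ȳ = 41.94 cm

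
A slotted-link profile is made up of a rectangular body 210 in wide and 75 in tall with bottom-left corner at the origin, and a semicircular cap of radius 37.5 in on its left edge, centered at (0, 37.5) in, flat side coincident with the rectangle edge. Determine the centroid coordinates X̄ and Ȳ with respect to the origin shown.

X̄ = 90.13 in, Ȳ = 37.50 in

rectangular body: A = 210 × 75 = 15750.00, centroid at (105.00, 37.50).
semicircular end: A = ½π·37.5² = 2208.93, centroid at (-15.92, 37.50).
ΣA = 17958.93 in²
ΣAX̄ = (15750.00)(105.00) + (2208.93)(-15.92) = 1618593.75 in³
ΣAȲ = (15750.00)(37.50) + (2208.93)(37.50) = 673459.96 in³
X̄ = 1618593.75 / 17958.93 = 90.13 in
Ȳ = 673459.96 / 17958.93 = 37.50 in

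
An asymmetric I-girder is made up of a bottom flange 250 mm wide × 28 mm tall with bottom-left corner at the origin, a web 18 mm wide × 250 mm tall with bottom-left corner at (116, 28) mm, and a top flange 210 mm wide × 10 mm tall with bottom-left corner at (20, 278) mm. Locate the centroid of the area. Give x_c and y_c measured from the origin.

x_c = 125.00 mm, y_c = 101.53 mm

bottom flange: A = 250 × 28 = 7000.00, centroid at (125.00, 14.00).
web: A = 18 × 250 = 4500.00, centroid at (125.00, 153.00).
top flange: A = 210 × 10 = 2100.00, centroid at (125.00, 283.00).
ΣA = 13600.00 mm²
ΣAx_c = (7000.00)(125.00) + (4500.00)(125.00) + (2100.00)(125.00) = 1700000.00 mm³
ΣAy_c = (7000.00)(14.00) + (4500.00)(153.00) + (2100.00)(283.00) = 1380800.00 mm³
x_c = 1700000.00 / 13600.00 = 125.00 mm
y_c = 1380800.00 / 13600.00 = 101.53 mm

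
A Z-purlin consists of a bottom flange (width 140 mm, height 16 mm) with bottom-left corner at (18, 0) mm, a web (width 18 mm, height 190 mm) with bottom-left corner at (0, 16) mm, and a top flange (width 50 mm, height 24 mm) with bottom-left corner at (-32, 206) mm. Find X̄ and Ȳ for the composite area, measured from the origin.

X̄ = 32.00 mm, Ȳ = 96.08 mm

bottom flange: A = 140 × 16 = 2240.00, centroid at (88.00, 8.00).
web: A = 18 × 190 = 3420.00, centroid at (9.00, 111.00).
top flange: A = 50 × 24 = 1200.00, centroid at (-7.00, 218.00).
ΣA = 6860.00 mm², ΣAX̄ = 219500.00 mm³, ΣAȲ = 659140.00 mm³.
X̄ = 219500.00/6860.00 = 32.00 mm; Ȳ = 659140.00/6860.00 = 96.08 mm.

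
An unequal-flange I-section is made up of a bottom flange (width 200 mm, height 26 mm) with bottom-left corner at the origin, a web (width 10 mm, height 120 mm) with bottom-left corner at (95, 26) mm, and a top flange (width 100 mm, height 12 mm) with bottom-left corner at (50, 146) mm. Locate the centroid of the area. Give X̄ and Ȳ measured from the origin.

bottom flange: A = 200 × 26 = 5200.00, centroid at (100.00, 13.00).
web: A = 10 × 120 = 1200.00, centroid at (100.00, 86.00).
top flange: A = 100 × 12 = 1200.00, centroid at (100.00, 152.00).
ΣA = 7600.00 mm²
ΣAX̄ = (5200.00)(100.00) + (1200.00)(100.00) + (1200.00)(100.00) = 760000.00 mm³
ΣAȲ = (5200.00)(13.00) + (1200.00)(86.00) + (1200.00)(152.00) = 353200.00 mm³
X̄ = 760000.00 / 7600.00 = 100.00 mm
Ȳ = 353200.00 / 7600.00 = 46.47 mm

X̄ = 100.00 mm, Ȳ = 46.47 mm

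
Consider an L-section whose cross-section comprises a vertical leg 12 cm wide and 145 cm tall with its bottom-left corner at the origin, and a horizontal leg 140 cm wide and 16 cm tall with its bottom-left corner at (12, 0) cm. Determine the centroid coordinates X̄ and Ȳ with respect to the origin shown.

Part | A | x̄ᵢ | ȳᵢ | A·x̄ᵢ | A·ȳᵢ
vertical leg | 1740.00 | 6.00 | 72.50 | 10440.00 | 126150.00
horizontal leg | 2240.00 | 82.00 | 8.00 | 183680.00 | 17920.00
Σ | 3980.00 |  |  | 194120.00 | 144070.00
X̄ = 194120.00 / 3980.00 = 48.77 cm
Ȳ = 144070.00 / 3980.00 = 36.20 cm

X̄ = 48.77 cm, Ȳ = 36.20 cm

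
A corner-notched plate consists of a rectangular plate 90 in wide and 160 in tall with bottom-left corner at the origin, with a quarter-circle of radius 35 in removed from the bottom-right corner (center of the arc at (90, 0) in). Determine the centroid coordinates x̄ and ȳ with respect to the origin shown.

x̄ = 42.84 in, ȳ = 84.66 in

plate: A = 90 × 160 = 14400.00, centroid at (45.00, 80.00).
removed quarter-circle: A = −¼π·35² = -962.11, centroid at (75.15, 14.85).
ΣA = 13437.89 in², ΣAx̄ = 575701.52 in³, ΣAȳ = 1137708.33 in³.
x̄ = 575701.52/13437.89 = 42.84 in; ȳ = 1137708.33/13437.89 = 84.66 in.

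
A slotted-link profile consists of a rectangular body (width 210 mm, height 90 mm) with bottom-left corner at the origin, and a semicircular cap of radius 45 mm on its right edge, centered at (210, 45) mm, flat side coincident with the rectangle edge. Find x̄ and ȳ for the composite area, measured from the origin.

Part | A | x̄ᵢ | ȳᵢ | A·x̄ᵢ | A·ȳᵢ
rectangular body | 18900.00 | 105.00 | 45.00 | 1984500.00 | 850500.00
semicircular end | 3180.86 | 229.10 | 45.00 | 728731.14 | 143138.82
Σ | 22080.86 |  |  | 2713231.14 | 993638.82
x̄ = 2713231.14 / 22080.86 = 122.88 mm
ȳ = 993638.82 / 22080.86 = 45.00 mm

x̄ = 122.88 mm, ȳ = 45.00 mm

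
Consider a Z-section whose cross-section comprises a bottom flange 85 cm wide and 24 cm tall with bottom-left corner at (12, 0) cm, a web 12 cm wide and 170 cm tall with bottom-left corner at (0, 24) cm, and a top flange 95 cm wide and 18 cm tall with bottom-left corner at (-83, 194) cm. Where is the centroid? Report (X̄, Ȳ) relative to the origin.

X̄ = 10.83 cm, Ȳ = 102.59 cm

bottom flange: A = 85 × 24 = 2040.00, centroid at (54.50, 12.00).
web: A = 12 × 170 = 2040.00, centroid at (6.00, 109.00).
top flange: A = 95 × 18 = 1710.00, centroid at (-35.50, 203.00).
ΣA = 5790.00 cm²
ΣAX̄ = (2040.00)(54.50) + (2040.00)(6.00) + (1710.00)(-35.50) = 62715.00 cm³
ΣAȲ = (2040.00)(12.00) + (2040.00)(109.00) + (1710.00)(203.00) = 593970.00 cm³
X̄ = 62715.00 / 5790.00 = 10.83 cm
Ȳ = 593970.00 / 5790.00 = 102.59 cm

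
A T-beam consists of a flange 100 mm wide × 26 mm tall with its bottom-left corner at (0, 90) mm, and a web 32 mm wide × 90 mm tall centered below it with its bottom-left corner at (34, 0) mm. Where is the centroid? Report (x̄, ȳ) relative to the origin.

Part | A | x̄ᵢ | ȳᵢ | A·x̄ᵢ | A·ȳᵢ
web | 2880.00 | 50.00 | 45.00 | 144000.00 | 129600.00
flange | 2600.00 | 50.00 | 103.00 | 130000.00 | 267800.00
Σ | 5480.00 |  |  | 274000.00 | 397400.00
x̄ = 274000.00 / 5480.00 = 50.00 mm
ȳ = 397400.00 / 5480.00 = 72.52 mm

x̄ = 50.00 mm, ȳ = 72.52 mm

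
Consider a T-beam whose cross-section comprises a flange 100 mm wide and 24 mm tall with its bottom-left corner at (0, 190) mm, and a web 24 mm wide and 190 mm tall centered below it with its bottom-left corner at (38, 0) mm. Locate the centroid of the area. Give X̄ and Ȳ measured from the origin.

web: A = 24 × 190 = 4560.00, centroid at (50.00, 95.00).
flange: A = 100 × 24 = 2400.00, centroid at (50.00, 202.00).
ΣA = 6960.00 mm², ΣAX̄ = 348000.00 mm³, ΣAȲ = 918000.00 mm³.
X̄ = 348000.00/6960.00 = 50.00 mm; Ȳ = 918000.00/6960.00 = 131.90 mm.

X̄ = 50.00 mm, Ȳ = 131.90 mm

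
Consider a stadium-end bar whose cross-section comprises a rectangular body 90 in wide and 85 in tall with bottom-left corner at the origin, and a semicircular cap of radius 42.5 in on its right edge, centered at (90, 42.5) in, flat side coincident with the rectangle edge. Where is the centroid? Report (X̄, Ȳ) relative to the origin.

rectangular body: A = 90 × 85 = 7650.00, centroid at (45.00, 42.50).
semicircular end: A = ½π·42.5² = 2837.25, centroid at (108.04, 42.50).
ΣA = 10487.25 in², ΣAX̄ = 650779.66 in³, ΣAȲ = 445708.16 in³.
X̄ = 650779.66/10487.25 = 62.05 in; Ȳ = 445708.16/10487.25 = 42.50 in.

X̄ = 62.05 in, Ȳ = 42.50 in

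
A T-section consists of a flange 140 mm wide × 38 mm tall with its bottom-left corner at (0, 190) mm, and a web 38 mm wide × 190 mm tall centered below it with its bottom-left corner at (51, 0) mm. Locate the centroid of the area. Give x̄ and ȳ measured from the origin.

x̄ = 70.00 mm, ȳ = 143.36 mm

web: A = 38 × 190 = 7220.00, centroid at (70.00, 95.00).
flange: A = 140 × 38 = 5320.00, centroid at (70.00, 209.00).
ΣA = 12540.00 mm²
ΣAx̄ = (7220.00)(70.00) + (5320.00)(70.00) = 877800.00 mm³
ΣAȳ = (7220.00)(95.00) + (5320.00)(209.00) = 1797780.00 mm³
x̄ = 877800.00 / 12540.00 = 70.00 mm
ȳ = 1797780.00 / 12540.00 = 143.36 mm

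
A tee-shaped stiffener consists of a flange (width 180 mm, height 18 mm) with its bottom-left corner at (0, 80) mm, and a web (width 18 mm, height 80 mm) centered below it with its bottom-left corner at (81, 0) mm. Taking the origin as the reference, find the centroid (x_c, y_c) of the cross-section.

x_c = 90.00 mm, y_c = 73.92 mm

web: A = 18 × 80 = 1440.00, centroid at (90.00, 40.00).
flange: A = 180 × 18 = 3240.00, centroid at (90.00, 89.00).
ΣA = 4680.00 mm², ΣAx_c = 421200.00 mm³, ΣAy_c = 345960.00 mm³.
x_c = 421200.00/4680.00 = 90.00 mm; y_c = 345960.00/4680.00 = 73.92 mm.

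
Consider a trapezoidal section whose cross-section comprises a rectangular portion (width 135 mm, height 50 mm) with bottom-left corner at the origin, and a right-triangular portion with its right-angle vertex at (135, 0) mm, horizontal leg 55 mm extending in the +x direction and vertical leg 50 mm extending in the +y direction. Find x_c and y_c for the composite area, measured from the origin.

x_c = 82.03 mm, y_c = 23.59 mm

Part | A | x̄ᵢ | ȳᵢ | A·x̄ᵢ | A·ȳᵢ
rectangular portion | 6750.00 | 67.50 | 25.00 | 455625.00 | 168750.00
triangular portion | 1375.00 | 153.33 | 16.67 | 210833.33 | 22916.67
Σ | 8125.00 |  |  | 666458.33 | 191666.67
x_c = 666458.33 / 8125.00 = 82.03 mm
y_c = 191666.67 / 8125.00 = 23.59 mm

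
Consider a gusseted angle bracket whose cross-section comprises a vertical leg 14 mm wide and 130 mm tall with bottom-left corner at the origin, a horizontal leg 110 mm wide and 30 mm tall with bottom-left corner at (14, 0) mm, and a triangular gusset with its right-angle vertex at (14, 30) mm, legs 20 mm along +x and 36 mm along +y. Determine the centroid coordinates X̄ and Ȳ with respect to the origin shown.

X̄ = 45.23 mm, Ȳ = 33.38 mm

vertical leg: A = 14 × 130 = 1820.00, centroid at (7.00, 65.00).
horizontal leg: A = 110 × 30 = 3300.00, centroid at (69.00, 15.00).
gusset: A = ½·20·36 = 360.00, centroid at (20.67, 42.00).
ΣA = 5480.00 mm²
ΣAX̄ = (1820.00)(7.00) + (3300.00)(69.00) + (360.00)(20.67) = 247880.00 mm³
ΣAȲ = (1820.00)(65.00) + (3300.00)(15.00) + (360.00)(42.00) = 182920.00 mm³
X̄ = 247880.00 / 5480.00 = 45.23 mm
Ȳ = 182920.00 / 5480.00 = 33.38 mm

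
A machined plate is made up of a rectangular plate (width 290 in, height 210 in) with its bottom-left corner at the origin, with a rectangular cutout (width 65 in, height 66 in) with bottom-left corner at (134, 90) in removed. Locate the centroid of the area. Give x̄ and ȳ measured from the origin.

x̄ = 143.37 in, ȳ = 103.64 in

Part | A | x̄ᵢ | ȳᵢ | A·x̄ᵢ | A·ȳᵢ
plate | 60900.00 | 145.00 | 105.00 | 8830500.00 | 6394500.00
hole | -4290.00 | 166.50 | 123.00 | -714285.00 | -527670.00
Σ | 56610.00 |  |  | 8116215.00 | 5866830.00
x̄ = 8116215.00 / 56610.00 = 143.37 in
ȳ = 5866830.00 / 56610.00 = 103.64 in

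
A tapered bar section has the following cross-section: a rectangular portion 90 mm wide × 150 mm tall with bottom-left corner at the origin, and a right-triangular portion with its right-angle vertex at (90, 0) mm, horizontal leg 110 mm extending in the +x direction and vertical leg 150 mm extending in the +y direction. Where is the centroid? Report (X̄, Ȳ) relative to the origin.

X̄ = 75.98 mm, Ȳ = 65.52 mm

rectangular portion: A = 90 × 150 = 13500.00, centroid at (45.00, 75.00).
triangular portion: A = ½·110·150 = 8250.00, centroid at (126.67, 50.00).
ΣA = 21750.00 mm², ΣAX̄ = 1652500.00 mm³, ΣAȲ = 1425000.00 mm³.
X̄ = 1652500.00/21750.00 = 75.98 mm; Ȳ = 1425000.00/21750.00 = 65.52 mm.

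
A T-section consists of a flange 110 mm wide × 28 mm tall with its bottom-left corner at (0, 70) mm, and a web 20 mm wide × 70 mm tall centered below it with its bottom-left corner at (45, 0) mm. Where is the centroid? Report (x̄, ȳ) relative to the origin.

x̄ = 55.00 mm, ȳ = 68.69 mm

web: A = 20 × 70 = 1400.00, centroid at (55.00, 35.00).
flange: A = 110 × 28 = 3080.00, centroid at (55.00, 84.00).
ΣA = 4480.00 mm²
ΣAx̄ = (1400.00)(55.00) + (3080.00)(55.00) = 246400.00 mm³
ΣAȳ = (1400.00)(35.00) + (3080.00)(84.00) = 307720.00 mm³
x̄ = 246400.00 / 4480.00 = 55.00 mm
ȳ = 307720.00 / 4480.00 = 68.69 mm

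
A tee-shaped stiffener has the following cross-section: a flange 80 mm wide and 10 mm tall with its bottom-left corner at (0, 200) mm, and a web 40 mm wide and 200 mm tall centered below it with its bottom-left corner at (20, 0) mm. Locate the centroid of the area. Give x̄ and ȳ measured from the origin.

Part | A | x̄ᵢ | ȳᵢ | A·x̄ᵢ | A·ȳᵢ
web | 8000.00 | 40.00 | 100.00 | 320000.00 | 800000.00
flange | 800.00 | 40.00 | 205.00 | 32000.00 | 164000.00
Σ | 8800.00 |  |  | 352000.00 | 964000.00
x̄ = 352000.00 / 8800.00 = 40.00 mm
ȳ = 964000.00 / 8800.00 = 109.55 mm

x̄ = 40.00 mm, ȳ = 109.55 mm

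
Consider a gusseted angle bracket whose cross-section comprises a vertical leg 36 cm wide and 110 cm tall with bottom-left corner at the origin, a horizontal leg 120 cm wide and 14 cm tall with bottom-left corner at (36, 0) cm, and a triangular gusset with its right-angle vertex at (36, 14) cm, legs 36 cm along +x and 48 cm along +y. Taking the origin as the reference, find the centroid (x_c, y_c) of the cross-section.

x_c = 42.13 cm, y_c = 39.28 cm

vertical leg: A = 36 × 110 = 3960.00, centroid at (18.00, 55.00).
horizontal leg: A = 120 × 14 = 1680.00, centroid at (96.00, 7.00).
gusset: A = ½·36·48 = 864.00, centroid at (48.00, 30.00).
ΣA = 6504.00 cm², ΣAx_c = 274032.00 cm³, ΣAy_c = 255480.00 cm³.
x_c = 274032.00/6504.00 = 42.13 cm; y_c = 255480.00/6504.00 = 39.28 cm.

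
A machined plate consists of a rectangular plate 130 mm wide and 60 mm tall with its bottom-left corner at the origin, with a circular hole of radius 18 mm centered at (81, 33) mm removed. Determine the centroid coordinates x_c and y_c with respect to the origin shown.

x_c = 62.60 mm, y_c = 29.55 mm

Part | A | x̄ᵢ | ȳᵢ | A·x̄ᵢ | A·ȳᵢ
plate | 7800.00 | 65.00 | 30.00 | 507000.00 | 234000.00
hole | -1017.88 | 81.00 | 33.00 | -82447.96 | -33589.91
Σ | 6782.12 |  |  | 424552.04 | 200410.09
x_c = 424552.04 / 6782.12 = 62.60 mm
y_c = 200410.09 / 6782.12 = 29.55 mm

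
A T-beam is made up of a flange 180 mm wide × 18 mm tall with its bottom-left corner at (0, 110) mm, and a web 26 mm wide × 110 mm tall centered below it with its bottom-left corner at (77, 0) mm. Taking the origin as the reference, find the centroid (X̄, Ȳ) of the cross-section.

web: A = 26 × 110 = 2860.00, centroid at (90.00, 55.00).
flange: A = 180 × 18 = 3240.00, centroid at (90.00, 119.00).
ΣA = 6100.00 mm², ΣAX̄ = 549000.00 mm³, ΣAȲ = 542860.00 mm³.
X̄ = 549000.00/6100.00 = 90.00 mm; Ȳ = 542860.00/6100.00 = 88.99 mm.

X̄ = 90.00 mm, Ȳ = 88.99 mm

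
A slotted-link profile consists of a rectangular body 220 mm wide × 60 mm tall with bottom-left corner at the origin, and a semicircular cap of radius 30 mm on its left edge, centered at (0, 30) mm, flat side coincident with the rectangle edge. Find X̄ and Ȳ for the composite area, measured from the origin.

rectangular body: A = 220 × 60 = 13200.00, centroid at (110.00, 30.00).
semicircular end: A = ½π·30² = 1413.72, centroid at (-12.73, 30.00).
ΣA = 14613.72 mm², ΣAX̄ = 1434000.00 mm³, ΣAȲ = 438411.50 mm³.
X̄ = 1434000.00/14613.72 = 98.13 mm; Ȳ = 438411.50/14613.72 = 30.00 mm.

X̄ = 98.13 mm, Ȳ = 30.00 mm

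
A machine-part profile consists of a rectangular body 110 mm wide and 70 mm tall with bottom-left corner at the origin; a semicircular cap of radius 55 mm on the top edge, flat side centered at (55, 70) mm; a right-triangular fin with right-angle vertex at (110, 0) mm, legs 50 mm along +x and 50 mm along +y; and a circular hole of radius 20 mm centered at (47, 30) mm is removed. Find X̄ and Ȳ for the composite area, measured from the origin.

X̄ = 63.01 mm, Ȳ = 55.94 mm

rectangular body: A = 110 × 70 = 7700.00, centroid at (55.00, 35.00).
semicircular top: A = ½π·55² = 4751.66, centroid at (55.00, 93.34).
triangular fin: A = ½·50·50 = 1250.00, centroid at (126.67, 16.67).
hole: A = −π·20² = -1256.64, centroid at (47.00, 30.00).
ΣA = 12445.02 mm², ΣAX̄ = 784112.63 mm³, ΣAȲ = 696167.01 mm³.
X̄ = 784112.63/12445.02 = 63.01 mm; Ȳ = 696167.01/12445.02 = 55.94 mm.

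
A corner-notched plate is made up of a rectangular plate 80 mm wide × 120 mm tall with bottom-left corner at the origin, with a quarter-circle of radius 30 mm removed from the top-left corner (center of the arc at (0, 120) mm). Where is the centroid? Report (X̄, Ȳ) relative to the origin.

X̄ = 42.17 mm, Ȳ = 56.24 mm

plate: A = 80 × 120 = 9600.00, centroid at (40.00, 60.00).
removed quarter-circle: A = −¼π·30² = -706.86, centroid at (12.73, 107.27).
ΣA = 8893.14 mm², ΣAX̄ = 375000.00 mm³, ΣAȲ = 500177.00 mm³.
X̄ = 375000.00/8893.14 = 42.17 mm; Ȳ = 500177.00/8893.14 = 56.24 mm.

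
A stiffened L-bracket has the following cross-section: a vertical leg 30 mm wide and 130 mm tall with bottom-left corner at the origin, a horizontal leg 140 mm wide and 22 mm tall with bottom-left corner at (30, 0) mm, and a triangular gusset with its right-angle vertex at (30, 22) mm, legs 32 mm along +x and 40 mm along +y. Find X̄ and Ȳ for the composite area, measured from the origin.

vertical leg: A = 30 × 130 = 3900.00, centroid at (15.00, 65.00).
horizontal leg: A = 140 × 22 = 3080.00, centroid at (100.00, 11.00).
gusset: A = ½·32·40 = 640.00, centroid at (40.67, 35.33).
ΣA = 7620.00 mm², ΣAX̄ = 392526.67 mm³, ΣAȲ = 309993.33 mm³.
X̄ = 392526.67/7620.00 = 51.51 mm; Ȳ = 309993.33/7620.00 = 40.68 mm.

X̄ = 51.51 mm, Ȳ = 40.68 mm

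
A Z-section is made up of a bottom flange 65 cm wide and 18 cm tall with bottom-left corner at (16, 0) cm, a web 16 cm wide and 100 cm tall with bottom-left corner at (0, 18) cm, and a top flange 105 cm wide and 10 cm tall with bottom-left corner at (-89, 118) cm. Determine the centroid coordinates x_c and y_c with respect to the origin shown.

bottom flange: A = 65 × 18 = 1170.00, centroid at (48.50, 9.00).
web: A = 16 × 100 = 1600.00, centroid at (8.00, 68.00).
top flange: A = 105 × 10 = 1050.00, centroid at (-36.50, 123.00).
ΣA = 3820.00 cm², ΣAx_c = 31220.00 cm³, ΣAy_c = 248480.00 cm³.
x_c = 31220.00/3820.00 = 8.17 cm; y_c = 248480.00/3820.00 = 65.05 cm.

x_c = 8.17 cm, y_c = 65.05 cm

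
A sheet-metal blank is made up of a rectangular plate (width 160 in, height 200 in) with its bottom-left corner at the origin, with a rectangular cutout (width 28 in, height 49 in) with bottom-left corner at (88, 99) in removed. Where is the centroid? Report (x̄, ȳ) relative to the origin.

plate: A = 160 × 200 = 32000.00, centroid at (80.00, 100.00).
hole: A = −(28 × 49) = -1372.00, centroid at (102.00, 123.50).
ΣA = 30628.00 in², ΣAx̄ = 2420056.00 in³, ΣAȳ = 3030558.00 in³.
x̄ = 2420056.00/30628.00 = 79.01 in; ȳ = 3030558.00/30628.00 = 98.95 in.

x̄ = 79.01 in, ȳ = 98.95 in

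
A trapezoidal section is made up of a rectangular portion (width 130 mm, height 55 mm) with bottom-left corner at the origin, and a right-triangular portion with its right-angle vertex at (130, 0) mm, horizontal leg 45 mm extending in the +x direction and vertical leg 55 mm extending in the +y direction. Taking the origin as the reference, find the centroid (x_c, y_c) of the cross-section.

x_c = 76.80 mm, y_c = 26.15 mm

Part | A | x̄ᵢ | ȳᵢ | A·x̄ᵢ | A·ȳᵢ
rectangular portion | 7150.00 | 65.00 | 27.50 | 464750.00 | 196625.00
triangular portion | 1237.50 | 145.00 | 18.33 | 179437.50 | 22687.50
Σ | 8387.50 |  |  | 644187.50 | 219312.50
x_c = 644187.50 / 8387.50 = 76.80 mm
y_c = 219312.50 / 8387.50 = 26.15 mm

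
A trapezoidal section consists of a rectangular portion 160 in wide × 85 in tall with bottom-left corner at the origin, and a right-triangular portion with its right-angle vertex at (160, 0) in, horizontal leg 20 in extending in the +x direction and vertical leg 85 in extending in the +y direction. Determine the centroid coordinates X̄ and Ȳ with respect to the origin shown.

Part | A | x̄ᵢ | ȳᵢ | A·x̄ᵢ | A·ȳᵢ
rectangular portion | 13600.00 | 80.00 | 42.50 | 1088000.00 | 578000.00
triangular portion | 850.00 | 166.67 | 28.33 | 141666.67 | 24083.33
Σ | 14450.00 |  |  | 1229666.67 | 602083.33
X̄ = 1229666.67 / 14450.00 = 85.10 in
Ȳ = 602083.33 / 14450.00 = 41.67 in

X̄ = 85.10 in, Ȳ = 41.67 in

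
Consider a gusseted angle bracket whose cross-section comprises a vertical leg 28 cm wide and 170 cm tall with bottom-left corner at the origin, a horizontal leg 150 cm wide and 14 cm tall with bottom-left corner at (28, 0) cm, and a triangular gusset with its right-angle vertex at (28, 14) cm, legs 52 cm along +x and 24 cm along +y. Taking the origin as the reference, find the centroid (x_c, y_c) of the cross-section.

x_c = 41.59 cm, y_c = 57.86 cm

Part | A | x̄ᵢ | ȳᵢ | A·x̄ᵢ | A·ȳᵢ
vertical leg | 4760.00 | 14.00 | 85.00 | 66640.00 | 404600.00
horizontal leg | 2100.00 | 103.00 | 7.00 | 216300.00 | 14700.00
gusset | 624.00 | 45.33 | 22.00 | 28288.00 | 13728.00
Σ | 7484.00 |  |  | 311228.00 | 433028.00
x_c = 311228.00 / 7484.00 = 41.59 cm
y_c = 433028.00 / 7484.00 = 57.86 cm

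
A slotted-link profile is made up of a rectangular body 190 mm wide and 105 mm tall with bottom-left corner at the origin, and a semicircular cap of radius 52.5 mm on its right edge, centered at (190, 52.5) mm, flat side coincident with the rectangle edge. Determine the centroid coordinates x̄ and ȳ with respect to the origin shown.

x̄ = 115.91 mm, ȳ = 52.50 mm

Part | A | x̄ᵢ | ȳᵢ | A·x̄ᵢ | A·ȳᵢ
rectangular body | 19950.00 | 95.00 | 52.50 | 1895250.00 | 1047375.00
semicircular end | 4329.51 | 212.28 | 52.50 | 919075.15 | 227299.14
Σ | 24279.51 |  |  | 2814325.15 | 1274674.14
x̄ = 2814325.15 / 24279.51 = 115.91 mm
ȳ = 1274674.14 / 24279.51 = 52.50 mm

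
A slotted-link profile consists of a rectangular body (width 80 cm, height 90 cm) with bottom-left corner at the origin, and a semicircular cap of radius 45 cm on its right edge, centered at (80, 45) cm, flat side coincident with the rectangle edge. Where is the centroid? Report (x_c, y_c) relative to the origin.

rectangular body: A = 80 × 90 = 7200.00, centroid at (40.00, 45.00).
semicircular end: A = ½π·45² = 3180.86, centroid at (99.10, 45.00).
ΣA = 10380.86 cm²
ΣAx_c = (7200.00)(40.00) + (3180.86)(99.10) = 603219.00 cm³
ΣAy_c = (7200.00)(45.00) + (3180.86)(45.00) = 467138.82 cm³
x_c = 603219.00 / 10380.86 = 58.11 cm
y_c = 467138.82 / 10380.86 = 45.00 cm

x_c = 58.11 cm, y_c = 45.00 cm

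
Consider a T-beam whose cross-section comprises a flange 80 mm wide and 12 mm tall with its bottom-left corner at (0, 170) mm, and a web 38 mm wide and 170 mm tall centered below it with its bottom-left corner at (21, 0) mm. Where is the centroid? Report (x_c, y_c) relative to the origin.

x_c = 40.00 mm, y_c = 96.77 mm

Part | A | x̄ᵢ | ȳᵢ | A·x̄ᵢ | A·ȳᵢ
web | 6460.00 | 40.00 | 85.00 | 258400.00 | 549100.00
flange | 960.00 | 40.00 | 176.00 | 38400.00 | 168960.00
Σ | 7420.00 |  |  | 296800.00 | 718060.00
x_c = 296800.00 / 7420.00 = 40.00 mm
y_c = 718060.00 / 7420.00 = 96.77 mm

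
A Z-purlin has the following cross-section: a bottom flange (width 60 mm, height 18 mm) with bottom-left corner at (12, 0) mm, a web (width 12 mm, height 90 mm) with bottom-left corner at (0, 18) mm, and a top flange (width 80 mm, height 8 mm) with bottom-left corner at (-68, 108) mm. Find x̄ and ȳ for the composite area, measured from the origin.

Part | A | x̄ᵢ | ȳᵢ | A·x̄ᵢ | A·ȳᵢ
bottom flange | 1080.00 | 42.00 | 9.00 | 45360.00 | 9720.00
web | 1080.00 | 6.00 | 63.00 | 6480.00 | 68040.00
top flange | 640.00 | -28.00 | 112.00 | -17920.00 | 71680.00
Σ | 2800.00 |  |  | 33920.00 | 149440.00
x̄ = 33920.00 / 2800.00 = 12.11 mm
ȳ = 149440.00 / 2800.00 = 53.37 mm

x̄ = 12.11 mm, ȳ = 53.37 mm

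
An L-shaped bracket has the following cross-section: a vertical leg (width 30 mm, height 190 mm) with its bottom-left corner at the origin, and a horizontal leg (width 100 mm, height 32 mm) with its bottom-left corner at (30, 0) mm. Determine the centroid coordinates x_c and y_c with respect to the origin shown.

Part | A | x̄ᵢ | ȳᵢ | A·x̄ᵢ | A·ȳᵢ
vertical leg | 5700.00 | 15.00 | 95.00 | 85500.00 | 541500.00
horizontal leg | 3200.00 | 80.00 | 16.00 | 256000.00 | 51200.00
Σ | 8900.00 |  |  | 341500.00 | 592700.00
x_c = 341500.00 / 8900.00 = 38.37 mm
y_c = 592700.00 / 8900.00 = 66.60 mm

x_c = 38.37 mm, y_c = 66.60 mm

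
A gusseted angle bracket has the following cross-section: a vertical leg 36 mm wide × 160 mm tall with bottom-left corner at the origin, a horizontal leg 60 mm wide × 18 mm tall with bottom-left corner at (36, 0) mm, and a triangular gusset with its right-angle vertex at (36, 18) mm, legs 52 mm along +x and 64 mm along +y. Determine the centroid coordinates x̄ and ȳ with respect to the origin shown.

vertical leg: A = 36 × 160 = 5760.00, centroid at (18.00, 80.00).
horizontal leg: A = 60 × 18 = 1080.00, centroid at (66.00, 9.00).
gusset: A = ½·52·64 = 1664.00, centroid at (53.33, 39.33).
ΣA = 8504.00 mm², ΣAx̄ = 263706.67 mm³, ΣAȳ = 535970.67 mm³.
x̄ = 263706.67/8504.00 = 31.01 mm; ȳ = 535970.67/8504.00 = 63.03 mm.

x̄ = 31.01 mm, ȳ = 63.03 mm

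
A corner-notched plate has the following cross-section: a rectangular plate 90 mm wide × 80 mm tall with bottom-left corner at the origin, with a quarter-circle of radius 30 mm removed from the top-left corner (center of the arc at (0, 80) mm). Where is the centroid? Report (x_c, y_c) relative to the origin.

plate: A = 90 × 80 = 7200.00, centroid at (45.00, 40.00).
removed quarter-circle: A = −¼π·30² = -706.86, centroid at (12.73, 67.27).
ΣA = 6493.14 mm², ΣAx_c = 315000.00 mm³, ΣAy_c = 240451.33 mm³.
x_c = 315000.00/6493.14 = 48.51 mm; y_c = 240451.33/6493.14 = 37.03 mm.

x_c = 48.51 mm, y_c = 37.03 mm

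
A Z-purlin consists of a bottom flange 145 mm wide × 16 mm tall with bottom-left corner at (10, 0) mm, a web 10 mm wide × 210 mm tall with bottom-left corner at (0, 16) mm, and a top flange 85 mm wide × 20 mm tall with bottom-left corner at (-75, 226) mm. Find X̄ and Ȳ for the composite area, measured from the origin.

bottom flange: A = 145 × 16 = 2320.00, centroid at (82.50, 8.00).
web: A = 10 × 210 = 2100.00, centroid at (5.00, 121.00).
top flange: A = 85 × 20 = 1700.00, centroid at (-32.50, 236.00).
ΣA = 6120.00 mm², ΣAX̄ = 146650.00 mm³, ΣAȲ = 673860.00 mm³.
X̄ = 146650.00/6120.00 = 23.96 mm; Ȳ = 673860.00/6120.00 = 110.11 mm.

X̄ = 23.96 mm, Ȳ = 110.11 mm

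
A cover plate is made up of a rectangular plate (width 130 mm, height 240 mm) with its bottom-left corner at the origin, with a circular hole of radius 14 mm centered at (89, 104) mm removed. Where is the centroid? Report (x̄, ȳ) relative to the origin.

x̄ = 64.52 mm, ȳ = 120.32 mm

plate: A = 130 × 240 = 31200.00, centroid at (65.00, 120.00).
hole: A = −π·14² = -615.75, centroid at (89.00, 104.00).
ΣA = 30584.25 mm², ΣAx̄ = 1973198.06 mm³, ΣAȳ = 3679961.78 mm³.
x̄ = 1973198.06/30584.25 = 64.52 mm; ȳ = 3679961.78/30584.25 = 120.32 mm.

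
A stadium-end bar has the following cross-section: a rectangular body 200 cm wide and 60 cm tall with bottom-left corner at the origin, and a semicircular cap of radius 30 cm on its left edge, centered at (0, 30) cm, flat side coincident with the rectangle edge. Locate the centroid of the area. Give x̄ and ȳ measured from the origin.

x̄ = 88.12 cm, ȳ = 30.00 cm

rectangular body: A = 200 × 60 = 12000.00, centroid at (100.00, 30.00).
semicircular end: A = ½π·30² = 1413.72, centroid at (-12.73, 30.00).
ΣA = 13413.72 cm², ΣAx̄ = 1182000.00 cm³, ΣAȳ = 402411.50 cm³.
x̄ = 1182000.00/13413.72 = 88.12 cm; ȳ = 402411.50/13413.72 = 30.00 cm.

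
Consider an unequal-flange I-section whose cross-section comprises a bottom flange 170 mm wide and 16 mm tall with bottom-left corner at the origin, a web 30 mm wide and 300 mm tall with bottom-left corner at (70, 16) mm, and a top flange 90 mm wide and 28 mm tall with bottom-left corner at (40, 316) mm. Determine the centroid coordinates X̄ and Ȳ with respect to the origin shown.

bottom flange: A = 170 × 16 = 2720.00, centroid at (85.00, 8.00).
web: A = 30 × 300 = 9000.00, centroid at (85.00, 166.00).
top flange: A = 90 × 28 = 2520.00, centroid at (85.00, 330.00).
ΣA = 14240.00 mm²
ΣAX̄ = (2720.00)(85.00) + (9000.00)(85.00) + (2520.00)(85.00) = 1210400.00 mm³
ΣAȲ = (2720.00)(8.00) + (9000.00)(166.00) + (2520.00)(330.00) = 2347360.00 mm³
X̄ = 1210400.00 / 14240.00 = 85.00 mm
Ȳ = 2347360.00 / 14240.00 = 164.84 mm

X̄ = 85.00 mm, Ȳ = 164.84 mm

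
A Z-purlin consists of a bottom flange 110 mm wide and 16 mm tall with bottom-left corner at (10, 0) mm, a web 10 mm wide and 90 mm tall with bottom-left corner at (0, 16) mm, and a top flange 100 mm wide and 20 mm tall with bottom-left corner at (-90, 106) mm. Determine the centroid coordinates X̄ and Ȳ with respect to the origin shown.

X̄ = 8.35 mm, Ȳ = 64.59 mm

bottom flange: A = 110 × 16 = 1760.00, centroid at (65.00, 8.00).
web: A = 10 × 90 = 900.00, centroid at (5.00, 61.00).
top flange: A = 100 × 20 = 2000.00, centroid at (-40.00, 116.00).
ΣA = 4660.00 mm²
ΣAX̄ = (1760.00)(65.00) + (900.00)(5.00) + (2000.00)(-40.00) = 38900.00 mm³
ΣAȲ = (1760.00)(8.00) + (900.00)(61.00) + (2000.00)(116.00) = 300980.00 mm³
X̄ = 38900.00 / 4660.00 = 8.35 mm
Ȳ = 300980.00 / 4660.00 = 64.59 mm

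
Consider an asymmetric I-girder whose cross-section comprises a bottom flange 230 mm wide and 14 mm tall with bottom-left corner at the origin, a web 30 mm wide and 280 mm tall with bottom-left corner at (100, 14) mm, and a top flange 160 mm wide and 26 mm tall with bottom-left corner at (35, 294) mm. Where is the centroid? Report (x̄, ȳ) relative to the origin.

x̄ = 115.00 mm, ȳ = 164.34 mm

bottom flange: A = 230 × 14 = 3220.00, centroid at (115.00, 7.00).
web: A = 30 × 280 = 8400.00, centroid at (115.00, 154.00).
top flange: A = 160 × 26 = 4160.00, centroid at (115.00, 307.00).
ΣA = 15780.00 mm²
ΣAx̄ = (3220.00)(115.00) + (8400.00)(115.00) + (4160.00)(115.00) = 1814700.00 mm³
ΣAȳ = (3220.00)(7.00) + (8400.00)(154.00) + (4160.00)(307.00) = 2593260.00 mm³
x̄ = 1814700.00 / 15780.00 = 115.00 mm
ȳ = 2593260.00 / 15780.00 = 164.34 mm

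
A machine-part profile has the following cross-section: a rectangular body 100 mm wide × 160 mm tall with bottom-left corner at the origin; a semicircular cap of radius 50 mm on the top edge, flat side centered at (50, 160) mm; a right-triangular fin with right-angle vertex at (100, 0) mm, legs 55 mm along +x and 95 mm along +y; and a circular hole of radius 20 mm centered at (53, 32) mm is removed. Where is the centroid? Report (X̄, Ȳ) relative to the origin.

rectangular body: A = 100 × 160 = 16000.00, centroid at (50.00, 80.00).
semicircular top: A = ½π·50² = 3926.99, centroid at (50.00, 181.22).
triangular fin: A = ½·55·95 = 2612.50, centroid at (118.33, 31.67).
hole: A = −π·20² = -1256.64, centroid at (53.00, 32.00).
ΣA = 21282.85 mm²
ΣAX̄ = (16000.00)(50.00) + (3926.99)(50.00) + (2612.50)(118.33) + (-1256.64)(53.00) = 1238893.61 mm³
ΣAȲ = (16000.00)(80.00) + (3926.99)(181.22) + (2612.50)(31.67) + (-1256.64)(32.00) = 2034168.64 mm³
X̄ = 1238893.61 / 21282.85 = 58.21 mm
Ȳ = 2034168.64 / 21282.85 = 95.58 mm

X̄ = 58.21 mm, Ȳ = 95.58 mm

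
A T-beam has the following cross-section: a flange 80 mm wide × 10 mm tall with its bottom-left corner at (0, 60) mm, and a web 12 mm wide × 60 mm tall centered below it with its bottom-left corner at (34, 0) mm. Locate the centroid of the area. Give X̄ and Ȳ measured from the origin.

web: A = 12 × 60 = 720.00, centroid at (40.00, 30.00).
flange: A = 80 × 10 = 800.00, centroid at (40.00, 65.00).
ΣA = 1520.00 mm²
ΣAX̄ = (720.00)(40.00) + (800.00)(40.00) = 60800.00 mm³
ΣAȲ = (720.00)(30.00) + (800.00)(65.00) = 73600.00 mm³
X̄ = 60800.00 / 1520.00 = 40.00 mm
Ȳ = 73600.00 / 1520.00 = 48.42 mm

X̄ = 40.00 mm, Ȳ = 48.42 mm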